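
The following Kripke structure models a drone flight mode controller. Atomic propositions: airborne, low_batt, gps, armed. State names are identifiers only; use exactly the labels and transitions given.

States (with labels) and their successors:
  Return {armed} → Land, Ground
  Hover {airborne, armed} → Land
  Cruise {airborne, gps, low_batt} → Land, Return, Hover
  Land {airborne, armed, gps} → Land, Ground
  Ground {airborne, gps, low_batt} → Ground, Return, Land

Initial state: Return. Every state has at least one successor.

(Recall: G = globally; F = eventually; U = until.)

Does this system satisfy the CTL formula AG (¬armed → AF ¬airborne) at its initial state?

Violated

States satisfying ¬armed → AF ¬airborne: {Return, Hover, Land}.
States satisfying AG (¬armed → AF ¬airborne): ∅.
Ground is reachable from Return and violates ¬armed → AF ¬airborne, so AG fails at Return.
Return ∉ Sat(AG (¬armed → AF ¬airborne)).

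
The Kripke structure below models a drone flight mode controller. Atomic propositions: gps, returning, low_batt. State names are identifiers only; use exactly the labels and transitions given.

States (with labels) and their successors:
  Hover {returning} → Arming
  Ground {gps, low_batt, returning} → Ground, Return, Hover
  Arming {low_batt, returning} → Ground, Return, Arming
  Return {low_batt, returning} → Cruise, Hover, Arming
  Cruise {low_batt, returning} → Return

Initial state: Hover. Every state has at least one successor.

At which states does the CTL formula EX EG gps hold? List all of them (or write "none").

{Ground, Arming}

States satisfying EG gps: {Ground}.
States satisfying EX EG gps: {Ground, Arming}.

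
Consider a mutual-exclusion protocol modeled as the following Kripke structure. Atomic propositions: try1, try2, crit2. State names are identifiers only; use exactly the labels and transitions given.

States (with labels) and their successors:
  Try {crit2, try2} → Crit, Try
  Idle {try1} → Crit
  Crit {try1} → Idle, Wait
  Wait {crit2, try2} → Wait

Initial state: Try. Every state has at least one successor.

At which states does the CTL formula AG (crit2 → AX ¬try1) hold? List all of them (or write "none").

{Idle, Crit, Wait}

States satisfying crit2 → AX ¬try1: {Idle, Crit, Wait}.
States satisfying AG (crit2 → AX ¬try1): {Idle, Crit, Wait}.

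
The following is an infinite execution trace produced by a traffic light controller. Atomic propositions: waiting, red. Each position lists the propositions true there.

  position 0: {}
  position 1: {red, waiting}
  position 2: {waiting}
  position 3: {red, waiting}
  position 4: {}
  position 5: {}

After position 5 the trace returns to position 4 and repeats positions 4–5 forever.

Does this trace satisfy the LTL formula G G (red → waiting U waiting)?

Yes

G (red → waiting U waiting) holds at every position 0..5, and those are all positions ever visited, so G G (red → waiting U waiting) holds.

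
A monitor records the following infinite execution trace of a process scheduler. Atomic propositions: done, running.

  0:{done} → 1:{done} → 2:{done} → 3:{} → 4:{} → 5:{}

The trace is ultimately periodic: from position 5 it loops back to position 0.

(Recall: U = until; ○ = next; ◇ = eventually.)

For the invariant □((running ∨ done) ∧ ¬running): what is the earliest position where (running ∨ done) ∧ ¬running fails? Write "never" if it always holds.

3

Check (running ∨ done) ∧ ¬running at each position in order: 0 ✓, 1 ✓, 2 ✓.
At position 3 the labels are {}, so (running ∨ done) ∧ ¬running is false there. This is the first violation.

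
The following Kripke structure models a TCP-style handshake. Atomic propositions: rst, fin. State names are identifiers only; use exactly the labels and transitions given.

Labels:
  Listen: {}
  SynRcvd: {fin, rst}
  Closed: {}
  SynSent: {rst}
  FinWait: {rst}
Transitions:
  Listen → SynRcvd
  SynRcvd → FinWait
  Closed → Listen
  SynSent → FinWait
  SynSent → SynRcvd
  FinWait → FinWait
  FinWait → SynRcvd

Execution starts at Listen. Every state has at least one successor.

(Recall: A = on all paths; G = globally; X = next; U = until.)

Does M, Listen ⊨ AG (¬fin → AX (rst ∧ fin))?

States satisfying ¬fin → AX (rst ∧ fin): {Listen, SynRcvd}.
States satisfying AG (¬fin → AX (rst ∧ fin)): ∅.
FinWait is reachable from Listen and violates ¬fin → AX (rst ∧ fin), so AG fails at Listen.
Listen ∉ Sat(AG (¬fin → AX (rst ∧ fin))).

Does not hold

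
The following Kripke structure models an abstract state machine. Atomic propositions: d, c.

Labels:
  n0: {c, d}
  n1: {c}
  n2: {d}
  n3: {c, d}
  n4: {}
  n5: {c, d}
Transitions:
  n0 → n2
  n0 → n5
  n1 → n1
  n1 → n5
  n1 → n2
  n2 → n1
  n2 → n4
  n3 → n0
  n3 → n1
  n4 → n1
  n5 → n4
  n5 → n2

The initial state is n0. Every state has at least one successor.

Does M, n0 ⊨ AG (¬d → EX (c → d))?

States satisfying ¬d → EX (c → d): {n0, n1, n2, n3, n5}.
States satisfying AG (¬d → EX (c → d)): ∅.
n4 is reachable from n0 and violates ¬d → EX (c → d), so AG fails at n0.
n0 ∉ Sat(AG (¬d → EX (c → d))).

Does not hold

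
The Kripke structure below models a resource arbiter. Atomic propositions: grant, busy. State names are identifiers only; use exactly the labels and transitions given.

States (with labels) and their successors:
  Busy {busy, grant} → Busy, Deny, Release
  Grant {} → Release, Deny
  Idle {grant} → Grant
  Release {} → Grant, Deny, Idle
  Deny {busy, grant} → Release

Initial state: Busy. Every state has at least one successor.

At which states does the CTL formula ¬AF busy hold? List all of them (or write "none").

{Grant, Idle, Release}

States satisfying busy: {Busy, Deny}.
States satisfying AF busy: {Busy, Deny}.
States satisfying ¬AF busy: {Grant, Idle, Release}.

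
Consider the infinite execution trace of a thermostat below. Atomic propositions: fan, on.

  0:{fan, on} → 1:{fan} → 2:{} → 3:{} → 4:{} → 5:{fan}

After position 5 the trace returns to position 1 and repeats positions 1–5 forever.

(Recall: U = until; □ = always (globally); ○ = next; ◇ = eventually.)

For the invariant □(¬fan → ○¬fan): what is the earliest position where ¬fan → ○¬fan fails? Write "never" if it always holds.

4

Check ¬fan → ○¬fan at each position in order: 0 ✓, 1 ✓, 2 ✓, 3 ✓.
At position 4 the labels are {} and the next position 5 has {fan}, so ¬fan → ○¬fan is false there. This is the first violation.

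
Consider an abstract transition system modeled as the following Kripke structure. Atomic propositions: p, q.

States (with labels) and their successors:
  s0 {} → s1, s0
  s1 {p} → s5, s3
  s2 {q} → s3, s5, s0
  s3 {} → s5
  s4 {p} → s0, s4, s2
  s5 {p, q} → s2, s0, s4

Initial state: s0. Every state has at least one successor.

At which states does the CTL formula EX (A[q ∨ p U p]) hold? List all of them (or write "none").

States satisfying A[q ∨ p U p]: {s1, s4, s5}.
States satisfying EX (A[q ∨ p U p]): {s0, s1, s2, s3, s4, s5}.

{s0, s1, s2, s3, s4, s5}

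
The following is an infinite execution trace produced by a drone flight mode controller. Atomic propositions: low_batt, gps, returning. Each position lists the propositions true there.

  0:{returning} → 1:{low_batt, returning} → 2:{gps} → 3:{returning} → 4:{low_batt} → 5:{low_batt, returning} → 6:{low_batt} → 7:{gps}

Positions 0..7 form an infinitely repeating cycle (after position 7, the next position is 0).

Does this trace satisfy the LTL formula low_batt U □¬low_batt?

Walking from position 0: at position 0, □¬low_batt has not yet held and low_batt fails, so low_batt U □¬low_batt is false.

Does not hold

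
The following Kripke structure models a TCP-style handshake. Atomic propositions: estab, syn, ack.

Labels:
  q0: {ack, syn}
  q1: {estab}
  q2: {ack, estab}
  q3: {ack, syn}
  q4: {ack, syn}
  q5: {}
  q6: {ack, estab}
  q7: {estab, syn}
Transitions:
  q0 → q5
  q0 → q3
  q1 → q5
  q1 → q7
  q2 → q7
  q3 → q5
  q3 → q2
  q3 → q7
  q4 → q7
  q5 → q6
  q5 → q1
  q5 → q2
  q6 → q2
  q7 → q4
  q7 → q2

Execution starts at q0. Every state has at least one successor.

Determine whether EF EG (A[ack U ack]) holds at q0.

States satisfying EG (A[ack U ack]): ∅.
States satisfying EF EG (A[ack U ack]): ∅.
No suitable path/successor from q0 witnesses the formula.
q0 ∉ Sat(EF EG (A[ack U ack])).

Violated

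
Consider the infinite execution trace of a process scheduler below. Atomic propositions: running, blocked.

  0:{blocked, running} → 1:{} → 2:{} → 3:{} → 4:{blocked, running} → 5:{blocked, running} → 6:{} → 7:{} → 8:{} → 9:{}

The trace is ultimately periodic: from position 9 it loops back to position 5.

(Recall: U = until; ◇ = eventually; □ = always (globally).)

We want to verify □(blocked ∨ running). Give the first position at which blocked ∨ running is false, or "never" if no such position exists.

Check blocked ∨ running at each position in order: 0 ✓.
At position 1 the labels are {}, so blocked ∨ running is false there. This is the first violation.

1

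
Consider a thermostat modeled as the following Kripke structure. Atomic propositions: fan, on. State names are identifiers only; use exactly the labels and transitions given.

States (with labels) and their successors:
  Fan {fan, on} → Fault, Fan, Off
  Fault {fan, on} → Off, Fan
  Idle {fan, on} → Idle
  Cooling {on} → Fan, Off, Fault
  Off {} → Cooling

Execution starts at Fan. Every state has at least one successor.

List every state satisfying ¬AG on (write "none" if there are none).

{Fan, Fault, Cooling, Off}

States satisfying on: {Fan, Fault, Idle, Cooling}.
States satisfying AG on: {Idle}.
States satisfying ¬AG on: {Fan, Fault, Cooling, Off}.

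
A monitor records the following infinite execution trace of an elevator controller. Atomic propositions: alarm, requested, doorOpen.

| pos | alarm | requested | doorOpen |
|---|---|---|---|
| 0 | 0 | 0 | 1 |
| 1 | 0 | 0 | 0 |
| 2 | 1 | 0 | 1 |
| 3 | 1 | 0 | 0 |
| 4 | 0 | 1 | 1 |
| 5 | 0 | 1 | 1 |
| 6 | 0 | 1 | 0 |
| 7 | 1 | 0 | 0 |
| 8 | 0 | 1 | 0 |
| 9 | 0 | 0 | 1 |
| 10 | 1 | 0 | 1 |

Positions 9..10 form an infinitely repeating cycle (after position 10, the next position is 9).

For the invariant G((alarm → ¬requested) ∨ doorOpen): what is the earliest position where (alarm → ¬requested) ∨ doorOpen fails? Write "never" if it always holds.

(alarm → ¬requested) ∨ doorOpen holds at every position 0..10, and those are all the positions the trace ever visits, so the invariant G((alarm → ¬requested) ∨ doorOpen) is never violated.

never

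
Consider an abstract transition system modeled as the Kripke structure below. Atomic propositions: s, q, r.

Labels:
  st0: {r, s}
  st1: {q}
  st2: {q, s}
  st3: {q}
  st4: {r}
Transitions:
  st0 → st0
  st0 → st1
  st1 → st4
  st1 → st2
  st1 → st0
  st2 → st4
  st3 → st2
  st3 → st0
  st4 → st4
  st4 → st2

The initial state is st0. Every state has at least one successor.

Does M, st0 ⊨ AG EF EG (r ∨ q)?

States satisfying EF EG (r ∨ q): {st0, st1, st2, st3, st4}.
States satisfying AG EF EG (r ∨ q): {st0, st1, st2, st3, st4}.
Every state reachable from st0 satisfies EF EG (r ∨ q).
st0 ∈ Sat(AG EF EG (r ∨ q)).

Holds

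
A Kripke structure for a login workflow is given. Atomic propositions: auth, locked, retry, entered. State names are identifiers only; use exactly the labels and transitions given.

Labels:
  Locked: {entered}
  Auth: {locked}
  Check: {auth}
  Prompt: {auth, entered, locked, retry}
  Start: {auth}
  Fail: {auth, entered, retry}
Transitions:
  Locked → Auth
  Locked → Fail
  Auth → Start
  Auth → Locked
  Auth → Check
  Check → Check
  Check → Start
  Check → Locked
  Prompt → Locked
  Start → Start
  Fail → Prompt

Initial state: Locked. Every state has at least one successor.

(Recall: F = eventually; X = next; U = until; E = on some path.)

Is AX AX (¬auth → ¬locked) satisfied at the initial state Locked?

Yes

States satisfying AX (¬auth → ¬locked): {Auth, Check, Prompt, Start, Fail}.
States satisfying AX AX (¬auth → ¬locked): {Locked, Start, Fail}.
Locked ∈ Sat(AX AX (¬auth → ¬locked)).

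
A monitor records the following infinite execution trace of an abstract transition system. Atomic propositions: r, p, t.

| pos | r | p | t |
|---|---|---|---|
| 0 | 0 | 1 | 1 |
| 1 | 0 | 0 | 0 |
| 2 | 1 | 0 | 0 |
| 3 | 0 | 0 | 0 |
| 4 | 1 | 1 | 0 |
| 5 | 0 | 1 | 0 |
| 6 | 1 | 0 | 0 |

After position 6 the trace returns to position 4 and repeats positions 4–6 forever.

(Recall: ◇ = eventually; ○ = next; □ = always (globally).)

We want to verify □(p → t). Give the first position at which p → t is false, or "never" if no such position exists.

4

Check p → t at each position in order: 0 ✓, 1 ✓, 2 ✓, 3 ✓.
At position 4 the labels are {p, r}, so p → t is false there. This is the first violation.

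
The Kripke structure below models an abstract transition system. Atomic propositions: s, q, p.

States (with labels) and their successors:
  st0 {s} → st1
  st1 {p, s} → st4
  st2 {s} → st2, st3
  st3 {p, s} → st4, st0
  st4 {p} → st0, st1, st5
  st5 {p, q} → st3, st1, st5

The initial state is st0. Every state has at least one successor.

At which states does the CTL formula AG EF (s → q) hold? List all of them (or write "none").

{st0, st1, st2, st3, st4, st5}

States satisfying EF (s → q): {st0, st1, st2, st3, st4, st5}.
States satisfying AG EF (s → q): {st0, st1, st2, st3, st4, st5}.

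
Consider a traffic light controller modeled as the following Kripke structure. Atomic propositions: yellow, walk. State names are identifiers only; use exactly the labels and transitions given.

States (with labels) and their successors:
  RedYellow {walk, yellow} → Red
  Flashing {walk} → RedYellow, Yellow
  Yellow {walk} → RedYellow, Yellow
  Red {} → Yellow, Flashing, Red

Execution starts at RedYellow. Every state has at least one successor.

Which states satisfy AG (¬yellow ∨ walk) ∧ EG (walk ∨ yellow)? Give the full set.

States satisfying ¬yellow ∨ walk: {RedYellow, Flashing, Yellow, Red}.
States satisfying AG (¬yellow ∨ walk): {RedYellow, Flashing, Yellow, Red}.
States satisfying walk ∨ yellow: {RedYellow, Flashing, Yellow}.
States satisfying EG (walk ∨ yellow): {Flashing, Yellow}.
States satisfying AG (¬yellow ∨ walk) ∧ EG (walk ∨ yellow): {Flashing, Yellow}.

{Flashing, Yellow}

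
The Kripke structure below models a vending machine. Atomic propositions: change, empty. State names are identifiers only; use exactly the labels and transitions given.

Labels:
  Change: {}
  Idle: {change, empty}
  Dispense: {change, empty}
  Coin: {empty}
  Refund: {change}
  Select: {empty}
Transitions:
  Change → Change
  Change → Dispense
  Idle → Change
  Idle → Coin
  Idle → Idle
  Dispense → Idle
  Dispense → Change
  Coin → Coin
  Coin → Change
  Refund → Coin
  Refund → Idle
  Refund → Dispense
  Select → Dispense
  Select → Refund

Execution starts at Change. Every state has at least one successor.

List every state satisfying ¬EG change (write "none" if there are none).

{Change, Coin, Select}

States satisfying change: {Idle, Dispense, Refund}.
States satisfying EG change: {Idle, Dispense, Refund}.
States satisfying ¬EG change: {Change, Coin, Select}.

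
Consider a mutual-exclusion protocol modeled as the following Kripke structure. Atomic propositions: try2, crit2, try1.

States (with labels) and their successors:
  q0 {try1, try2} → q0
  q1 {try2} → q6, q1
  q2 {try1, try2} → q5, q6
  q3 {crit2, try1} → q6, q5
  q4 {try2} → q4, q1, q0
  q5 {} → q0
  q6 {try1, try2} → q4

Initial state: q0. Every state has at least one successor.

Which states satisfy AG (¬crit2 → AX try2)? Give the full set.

States satisfying ¬crit2 → AX try2: {q0, q1, q3, q4, q5, q6}.
States satisfying AG (¬crit2 → AX try2): {q0, q1, q3, q4, q5, q6}.

{q0, q1, q3, q4, q5, q6}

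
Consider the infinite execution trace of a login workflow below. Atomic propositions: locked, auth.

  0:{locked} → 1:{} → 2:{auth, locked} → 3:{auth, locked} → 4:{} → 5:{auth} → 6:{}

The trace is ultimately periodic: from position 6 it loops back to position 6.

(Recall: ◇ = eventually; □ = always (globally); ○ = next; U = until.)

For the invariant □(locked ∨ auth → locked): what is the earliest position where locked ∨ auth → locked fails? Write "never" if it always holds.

5

Check locked ∨ auth → locked at each position in order: 0 ✓, 1 ✓, 2 ✓, 3 ✓, 4 ✓.
At position 5 the labels are {auth}, so locked ∨ auth → locked is false there. This is the first violation.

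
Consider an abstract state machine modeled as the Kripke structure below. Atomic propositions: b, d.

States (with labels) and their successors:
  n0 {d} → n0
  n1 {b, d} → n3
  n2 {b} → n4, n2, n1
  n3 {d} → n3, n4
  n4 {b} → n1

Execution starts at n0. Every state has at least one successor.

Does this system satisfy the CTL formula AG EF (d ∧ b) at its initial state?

Violated

States satisfying EF (d ∧ b): {n1, n2, n3, n4}.
States satisfying AG EF (d ∧ b): {n1, n2, n3, n4}.
n0 is reachable from n0 and violates EF (d ∧ b), so AG fails at n0.
n0 ∉ Sat(AG EF (d ∧ b)).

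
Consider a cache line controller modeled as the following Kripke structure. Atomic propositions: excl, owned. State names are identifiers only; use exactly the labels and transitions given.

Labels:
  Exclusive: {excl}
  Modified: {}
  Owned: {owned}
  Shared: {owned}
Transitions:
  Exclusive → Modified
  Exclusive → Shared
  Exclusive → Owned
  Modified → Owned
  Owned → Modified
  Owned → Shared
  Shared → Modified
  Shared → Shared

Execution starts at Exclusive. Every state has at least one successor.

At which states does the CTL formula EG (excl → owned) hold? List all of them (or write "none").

{Modified, Owned, Shared}

States satisfying excl → owned: {Modified, Owned, Shared}.
States satisfying EG (excl → owned): {Modified, Owned, Shared}.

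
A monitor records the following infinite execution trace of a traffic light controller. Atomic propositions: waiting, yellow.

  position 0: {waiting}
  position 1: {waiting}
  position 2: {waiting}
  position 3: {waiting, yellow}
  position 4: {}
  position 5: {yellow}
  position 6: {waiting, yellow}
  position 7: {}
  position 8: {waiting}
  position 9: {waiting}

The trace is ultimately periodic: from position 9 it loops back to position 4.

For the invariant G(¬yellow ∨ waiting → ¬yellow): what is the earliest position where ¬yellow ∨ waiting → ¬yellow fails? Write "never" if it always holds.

3

Check ¬yellow ∨ waiting → ¬yellow at each position in order: 0 ✓, 1 ✓, 2 ✓.
At position 3 the labels are {waiting, yellow}, so ¬yellow ∨ waiting → ¬yellow is false there. This is the first violation.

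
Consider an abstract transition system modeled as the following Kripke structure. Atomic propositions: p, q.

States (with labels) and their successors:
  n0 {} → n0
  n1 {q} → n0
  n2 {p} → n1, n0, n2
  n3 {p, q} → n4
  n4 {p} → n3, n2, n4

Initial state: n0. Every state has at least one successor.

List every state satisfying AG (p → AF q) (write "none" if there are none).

States satisfying p → AF q: {n0, n1, n3}.
States satisfying AG (p → AF q): {n0, n1}.

{n0, n1}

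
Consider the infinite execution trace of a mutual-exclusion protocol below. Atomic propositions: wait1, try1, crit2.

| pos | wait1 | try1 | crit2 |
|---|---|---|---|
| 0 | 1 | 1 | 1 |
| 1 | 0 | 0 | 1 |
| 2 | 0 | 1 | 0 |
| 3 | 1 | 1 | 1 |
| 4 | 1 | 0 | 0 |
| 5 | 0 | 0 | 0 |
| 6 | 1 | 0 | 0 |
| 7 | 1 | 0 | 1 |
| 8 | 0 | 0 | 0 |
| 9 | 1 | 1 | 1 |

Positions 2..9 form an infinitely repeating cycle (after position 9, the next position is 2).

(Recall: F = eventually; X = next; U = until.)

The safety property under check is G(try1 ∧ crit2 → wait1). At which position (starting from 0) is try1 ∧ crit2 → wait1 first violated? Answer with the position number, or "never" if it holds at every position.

never

try1 ∧ crit2 → wait1 holds at every position 0..9, and those are all the positions the trace ever visits, so the invariant G(try1 ∧ crit2 → wait1) is never violated.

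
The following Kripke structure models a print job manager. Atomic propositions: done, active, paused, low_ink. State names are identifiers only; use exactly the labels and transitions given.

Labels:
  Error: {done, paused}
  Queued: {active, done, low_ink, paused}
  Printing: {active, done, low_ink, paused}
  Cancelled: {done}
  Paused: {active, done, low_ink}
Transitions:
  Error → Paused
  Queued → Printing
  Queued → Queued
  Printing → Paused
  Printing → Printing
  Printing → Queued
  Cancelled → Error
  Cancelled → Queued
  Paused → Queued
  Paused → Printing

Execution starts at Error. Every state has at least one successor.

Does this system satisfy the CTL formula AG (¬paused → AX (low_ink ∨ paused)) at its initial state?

Holds

States satisfying ¬paused → AX (low_ink ∨ paused): {Error, Queued, Printing, Cancelled, Paused}.
States satisfying AG (¬paused → AX (low_ink ∨ paused)): {Error, Queued, Printing, Cancelled, Paused}.
Every state reachable from Error satisfies ¬paused → AX (low_ink ∨ paused).
Error ∈ Sat(AG (¬paused → AX (low_ink ∨ paused))).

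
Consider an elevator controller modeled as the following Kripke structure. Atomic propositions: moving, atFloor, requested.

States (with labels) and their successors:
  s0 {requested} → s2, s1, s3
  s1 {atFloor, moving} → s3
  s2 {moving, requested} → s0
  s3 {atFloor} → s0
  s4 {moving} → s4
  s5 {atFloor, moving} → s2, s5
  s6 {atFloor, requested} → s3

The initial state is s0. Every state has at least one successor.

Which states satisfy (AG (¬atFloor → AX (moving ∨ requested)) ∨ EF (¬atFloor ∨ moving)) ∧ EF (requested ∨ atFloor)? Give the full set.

{s0, s1, s2, s3, s5, s6}

States satisfying ¬atFloor → AX (moving ∨ requested): {s1, s2, s3, s4, s5, s6}.
States satisfying AG (¬atFloor → AX (moving ∨ requested)): {s4}.
States satisfying ¬atFloor ∨ moving: {s0, s1, s2, s4, s5}.
States satisfying EF (¬atFloor ∨ moving): {s0, s1, s2, s3, s4, s5, s6}.
States satisfying requested ∨ atFloor: {s0, s1, s2, s3, s5, s6}.
States satisfying EF (requested ∨ atFloor): {s0, s1, s2, s3, s5, s6}.
States satisfying (AG (¬atFloor → AX (moving ∨ requested)) ∨ EF (¬atFloor ∨ moving)) ∧ EF (requested ∨ atFloor): {s0, s1, s2, s3, s5, s6}.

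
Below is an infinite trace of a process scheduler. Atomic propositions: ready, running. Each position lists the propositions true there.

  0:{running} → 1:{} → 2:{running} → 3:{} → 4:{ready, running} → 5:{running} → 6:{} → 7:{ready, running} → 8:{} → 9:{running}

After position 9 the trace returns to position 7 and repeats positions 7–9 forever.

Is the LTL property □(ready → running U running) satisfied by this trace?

ready → running U running holds at every position 0..9, and those are all positions ever visited, so □(ready → running U running) holds.
Positions where ready holds: 4, 7.
Check running U running at each: 4→ok, 7→ok.

Yes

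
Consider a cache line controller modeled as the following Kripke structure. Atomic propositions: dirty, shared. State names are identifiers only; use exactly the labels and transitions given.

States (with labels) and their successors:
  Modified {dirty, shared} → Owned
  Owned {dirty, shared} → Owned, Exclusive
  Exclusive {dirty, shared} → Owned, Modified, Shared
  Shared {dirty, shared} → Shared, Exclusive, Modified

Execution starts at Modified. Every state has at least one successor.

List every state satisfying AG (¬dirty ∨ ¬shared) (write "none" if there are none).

none

States satisfying ¬dirty ∨ ¬shared: ∅.
States satisfying AG (¬dirty ∨ ¬shared): ∅.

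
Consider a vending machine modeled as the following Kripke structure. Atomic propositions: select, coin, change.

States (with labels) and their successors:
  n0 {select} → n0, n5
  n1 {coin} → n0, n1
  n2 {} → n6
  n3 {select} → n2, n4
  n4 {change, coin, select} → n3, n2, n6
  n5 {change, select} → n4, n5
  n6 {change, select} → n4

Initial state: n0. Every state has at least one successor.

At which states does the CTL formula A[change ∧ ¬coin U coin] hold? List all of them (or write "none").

{n1, n4, n6}

States satisfying change ∧ ¬coin: {n5, n6}.
States satisfying coin: {n1, n4}.
States satisfying A[change ∧ ¬coin U coin]: {n1, n4, n6}.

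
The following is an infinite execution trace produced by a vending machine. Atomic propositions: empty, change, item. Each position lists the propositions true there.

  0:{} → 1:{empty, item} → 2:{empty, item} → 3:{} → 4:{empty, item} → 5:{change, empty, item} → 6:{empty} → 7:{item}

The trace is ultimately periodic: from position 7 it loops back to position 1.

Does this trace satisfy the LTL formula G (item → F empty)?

Yes

item → F empty holds at every position 0..7, and those are all positions ever visited, so G (item → F empty) holds.
Positions where item holds: 1, 2, 4, 5, 7.
Check F empty at each: 1→ok, 2→ok, 4→ok, 5→ok, 7→ok.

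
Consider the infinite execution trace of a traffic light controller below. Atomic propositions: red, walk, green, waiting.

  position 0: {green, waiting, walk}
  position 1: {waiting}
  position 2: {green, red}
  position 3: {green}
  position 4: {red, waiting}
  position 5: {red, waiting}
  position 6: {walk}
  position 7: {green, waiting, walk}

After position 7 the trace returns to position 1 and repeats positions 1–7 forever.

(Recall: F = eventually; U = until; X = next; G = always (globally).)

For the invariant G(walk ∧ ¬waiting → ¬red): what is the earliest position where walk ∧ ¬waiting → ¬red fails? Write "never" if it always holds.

never

walk ∧ ¬waiting → ¬red holds at every position 0..7, and those are all the positions the trace ever visits, so the invariant G(walk ∧ ¬waiting → ¬red) is never violated.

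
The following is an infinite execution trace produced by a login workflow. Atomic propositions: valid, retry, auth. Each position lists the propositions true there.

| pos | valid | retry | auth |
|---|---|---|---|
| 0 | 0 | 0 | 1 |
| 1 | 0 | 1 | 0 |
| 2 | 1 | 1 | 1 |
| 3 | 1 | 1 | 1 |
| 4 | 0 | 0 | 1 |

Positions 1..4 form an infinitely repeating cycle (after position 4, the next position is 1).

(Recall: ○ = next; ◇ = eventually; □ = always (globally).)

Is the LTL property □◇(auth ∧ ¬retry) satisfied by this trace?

Yes

◇(auth ∧ ¬retry) holds at every position 0..4, and those are all positions ever visited, so □◇(auth ∧ ¬retry) holds.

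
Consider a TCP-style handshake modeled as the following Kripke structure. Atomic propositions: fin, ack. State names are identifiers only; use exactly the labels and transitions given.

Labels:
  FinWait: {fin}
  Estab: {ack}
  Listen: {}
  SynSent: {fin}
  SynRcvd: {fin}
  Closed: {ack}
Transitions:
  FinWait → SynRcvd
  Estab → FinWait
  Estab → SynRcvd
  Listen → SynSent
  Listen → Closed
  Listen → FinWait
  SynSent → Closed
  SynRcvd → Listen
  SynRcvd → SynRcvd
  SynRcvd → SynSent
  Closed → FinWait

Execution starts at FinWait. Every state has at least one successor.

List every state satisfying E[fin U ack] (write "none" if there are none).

States satisfying fin: {FinWait, SynSent, SynRcvd}.
States satisfying ack: {Estab, Closed}.
States satisfying E[fin U ack]: {FinWait, Estab, SynSent, SynRcvd, Closed}.

{FinWait, Estab, SynSent, SynRcvd, Closed}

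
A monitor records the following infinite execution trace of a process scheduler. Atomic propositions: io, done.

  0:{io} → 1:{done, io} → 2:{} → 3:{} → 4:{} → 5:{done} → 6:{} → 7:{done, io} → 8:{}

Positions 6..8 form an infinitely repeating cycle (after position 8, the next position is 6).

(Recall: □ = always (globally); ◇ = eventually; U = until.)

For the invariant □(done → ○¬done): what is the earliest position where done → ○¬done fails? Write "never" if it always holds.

never

done → ○¬done holds at every position 0..8, and those are all the positions the trace ever visits, so the invariant □(done → ○¬done) is never violated.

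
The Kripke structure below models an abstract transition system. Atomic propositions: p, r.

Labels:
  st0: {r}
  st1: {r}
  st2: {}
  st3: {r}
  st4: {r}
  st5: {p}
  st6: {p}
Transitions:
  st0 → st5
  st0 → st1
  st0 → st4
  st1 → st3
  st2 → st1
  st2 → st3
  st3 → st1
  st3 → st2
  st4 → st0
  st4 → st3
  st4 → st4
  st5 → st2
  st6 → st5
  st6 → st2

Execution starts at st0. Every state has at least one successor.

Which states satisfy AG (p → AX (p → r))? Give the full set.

{st0, st1, st2, st3, st4, st5}

States satisfying p → AX (p → r): {st0, st1, st2, st3, st4, st5}.
States satisfying AG (p → AX (p → r)): {st0, st1, st2, st3, st4, st5}.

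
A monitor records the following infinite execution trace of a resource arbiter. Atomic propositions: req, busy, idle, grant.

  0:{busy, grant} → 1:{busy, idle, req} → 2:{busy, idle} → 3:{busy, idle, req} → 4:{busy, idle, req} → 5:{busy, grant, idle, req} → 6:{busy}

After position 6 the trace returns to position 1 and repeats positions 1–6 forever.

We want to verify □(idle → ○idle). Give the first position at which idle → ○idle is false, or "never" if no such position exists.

Check idle → ○idle at each position in order: 0 ✓, 1 ✓, 2 ✓, 3 ✓, 4 ✓.
At position 5 the labels are {busy, grant, idle, req} and the next position 6 has {busy}, so idle → ○idle is false there. This is the first violation.

5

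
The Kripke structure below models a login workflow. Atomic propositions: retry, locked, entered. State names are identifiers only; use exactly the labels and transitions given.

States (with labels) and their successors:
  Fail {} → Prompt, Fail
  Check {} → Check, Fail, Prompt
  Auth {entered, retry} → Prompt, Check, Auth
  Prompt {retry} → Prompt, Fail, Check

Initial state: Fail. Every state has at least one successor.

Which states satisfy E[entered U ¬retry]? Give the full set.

States satisfying entered: {Auth}.
States satisfying ¬retry: {Fail, Check}.
States satisfying E[entered U ¬retry]: {Fail, Check, Auth}.

{Fail, Check, Auth}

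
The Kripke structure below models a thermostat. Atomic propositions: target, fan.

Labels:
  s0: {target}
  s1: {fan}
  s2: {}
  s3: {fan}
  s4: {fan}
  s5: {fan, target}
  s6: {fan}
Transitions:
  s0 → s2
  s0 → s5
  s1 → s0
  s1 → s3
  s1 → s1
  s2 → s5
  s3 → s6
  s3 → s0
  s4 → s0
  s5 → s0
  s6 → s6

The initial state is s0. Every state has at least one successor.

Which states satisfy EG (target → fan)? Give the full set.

{s1, s3, s6}

States satisfying target → fan: {s1, s2, s3, s4, s5, s6}.
States satisfying EG (target → fan): {s1, s3, s6}.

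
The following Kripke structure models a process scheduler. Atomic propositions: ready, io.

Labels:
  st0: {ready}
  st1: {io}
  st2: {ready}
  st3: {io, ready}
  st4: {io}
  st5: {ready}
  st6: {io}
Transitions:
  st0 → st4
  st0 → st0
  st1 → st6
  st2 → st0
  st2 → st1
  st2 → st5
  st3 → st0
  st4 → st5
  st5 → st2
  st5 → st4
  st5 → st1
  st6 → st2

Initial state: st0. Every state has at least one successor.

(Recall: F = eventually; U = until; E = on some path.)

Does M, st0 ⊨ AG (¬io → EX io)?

Yes

States satisfying ¬io → EX io: {st0, st1, st2, st3, st4, st5, st6}.
States satisfying AG (¬io → EX io): {st0, st1, st2, st3, st4, st5, st6}.
Every state reachable from st0 satisfies ¬io → EX io.
st0 ∈ Sat(AG (¬io → EX io)).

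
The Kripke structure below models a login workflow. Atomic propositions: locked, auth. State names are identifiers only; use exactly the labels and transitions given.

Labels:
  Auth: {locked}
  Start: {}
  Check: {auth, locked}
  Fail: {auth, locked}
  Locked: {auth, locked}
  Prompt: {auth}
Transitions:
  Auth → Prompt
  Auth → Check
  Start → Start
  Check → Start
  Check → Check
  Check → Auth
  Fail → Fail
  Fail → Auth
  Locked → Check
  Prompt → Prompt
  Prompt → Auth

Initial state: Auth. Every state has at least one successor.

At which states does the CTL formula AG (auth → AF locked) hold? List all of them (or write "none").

{Start}

States satisfying auth → AF locked: {Auth, Start, Check, Fail, Locked}.
States satisfying AG (auth → AF locked): {Start}.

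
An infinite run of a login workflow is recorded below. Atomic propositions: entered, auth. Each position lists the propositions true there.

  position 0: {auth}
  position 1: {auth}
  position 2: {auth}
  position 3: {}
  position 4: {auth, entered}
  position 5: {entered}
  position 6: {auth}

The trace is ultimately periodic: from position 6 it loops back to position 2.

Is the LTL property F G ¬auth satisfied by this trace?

No

G ¬auth is false at every position 0..6, so it never becomes true and F G ¬auth fails.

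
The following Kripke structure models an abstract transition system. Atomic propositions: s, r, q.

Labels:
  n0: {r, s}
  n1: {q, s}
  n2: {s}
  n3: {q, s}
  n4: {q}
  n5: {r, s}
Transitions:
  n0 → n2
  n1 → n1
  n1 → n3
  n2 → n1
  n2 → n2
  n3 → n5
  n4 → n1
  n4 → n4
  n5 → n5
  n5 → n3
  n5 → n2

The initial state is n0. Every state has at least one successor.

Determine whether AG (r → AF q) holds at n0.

States satisfying r → AF q: {n1, n2, n3, n4}.
States satisfying AG (r → AF q): ∅.
n0 is reachable from n0 and violates r → AF q, so AG fails at n0.
n0 ∉ Sat(AG (r → AF q)).

Does not hold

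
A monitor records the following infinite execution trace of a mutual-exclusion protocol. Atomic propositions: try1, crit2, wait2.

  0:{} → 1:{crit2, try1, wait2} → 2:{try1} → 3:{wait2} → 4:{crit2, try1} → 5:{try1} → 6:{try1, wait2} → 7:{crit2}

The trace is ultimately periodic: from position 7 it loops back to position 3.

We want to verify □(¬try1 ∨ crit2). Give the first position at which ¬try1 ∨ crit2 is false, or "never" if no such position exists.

2

Check ¬try1 ∨ crit2 at each position in order: 0 ✓, 1 ✓.
At position 2 the labels are {try1}, so ¬try1 ∨ crit2 is false there. This is the first violation.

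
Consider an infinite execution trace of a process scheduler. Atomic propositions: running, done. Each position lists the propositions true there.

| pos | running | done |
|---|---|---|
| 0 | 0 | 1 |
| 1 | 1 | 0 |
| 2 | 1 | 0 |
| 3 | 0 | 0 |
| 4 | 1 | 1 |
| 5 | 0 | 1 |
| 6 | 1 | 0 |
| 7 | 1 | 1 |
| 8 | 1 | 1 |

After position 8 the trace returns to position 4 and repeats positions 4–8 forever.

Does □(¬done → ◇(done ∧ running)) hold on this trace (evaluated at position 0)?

¬done → ◇(done ∧ running) holds at every position 0..8, and those are all positions ever visited, so □(¬done → ◇(done ∧ running)) holds.
Positions where ¬done holds: 1, 2, 3, 6.
Check ◇(done ∧ running) at each: 1→ok, 2→ok, 3→ok, 6→ok.

Yes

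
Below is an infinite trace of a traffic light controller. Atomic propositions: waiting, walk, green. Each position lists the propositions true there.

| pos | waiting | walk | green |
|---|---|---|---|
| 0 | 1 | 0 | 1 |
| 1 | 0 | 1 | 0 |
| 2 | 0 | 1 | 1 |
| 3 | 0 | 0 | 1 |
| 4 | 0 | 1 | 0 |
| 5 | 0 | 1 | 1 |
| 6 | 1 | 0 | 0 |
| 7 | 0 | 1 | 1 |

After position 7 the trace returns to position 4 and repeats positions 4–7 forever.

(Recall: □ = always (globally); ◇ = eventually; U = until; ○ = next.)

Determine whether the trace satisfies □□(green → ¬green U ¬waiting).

No

□(green → ¬green U ¬waiting) must hold at every position from 0 onward. It fails at position 0, so □□(green → ¬green U ¬waiting) is false.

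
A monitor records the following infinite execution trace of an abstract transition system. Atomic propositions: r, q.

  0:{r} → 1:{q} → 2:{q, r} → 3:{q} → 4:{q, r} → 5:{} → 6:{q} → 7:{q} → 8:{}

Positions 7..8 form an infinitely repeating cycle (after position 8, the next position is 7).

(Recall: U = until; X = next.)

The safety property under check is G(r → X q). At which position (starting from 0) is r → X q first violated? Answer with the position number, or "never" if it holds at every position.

4

Check r → X q at each position in order: 0 ✓, 1 ✓, 2 ✓, 3 ✓.
At position 4 the labels are {q, r} and the next position 5 has {}, so r → X q is false there. This is the first violation.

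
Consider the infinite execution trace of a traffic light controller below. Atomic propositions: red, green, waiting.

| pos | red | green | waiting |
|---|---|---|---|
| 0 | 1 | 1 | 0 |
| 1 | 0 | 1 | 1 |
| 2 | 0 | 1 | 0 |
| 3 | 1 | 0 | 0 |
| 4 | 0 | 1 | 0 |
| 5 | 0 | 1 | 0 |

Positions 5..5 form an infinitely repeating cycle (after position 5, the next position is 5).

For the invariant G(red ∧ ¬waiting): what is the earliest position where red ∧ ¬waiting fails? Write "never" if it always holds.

1

Check red ∧ ¬waiting at each position in order: 0 ✓.
At position 1 the labels are {green, waiting}, so red ∧ ¬waiting is false there. This is the first violation.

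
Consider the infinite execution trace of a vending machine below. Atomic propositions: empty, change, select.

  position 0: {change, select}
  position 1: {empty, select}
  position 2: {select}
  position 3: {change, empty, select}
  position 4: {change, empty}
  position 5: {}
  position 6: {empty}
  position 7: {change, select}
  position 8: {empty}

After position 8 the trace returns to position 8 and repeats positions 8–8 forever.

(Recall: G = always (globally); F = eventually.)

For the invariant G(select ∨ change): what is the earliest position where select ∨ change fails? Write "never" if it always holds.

Check select ∨ change at each position in order: 0 ✓, 1 ✓, 2 ✓, 3 ✓, 4 ✓.
At position 5 the labels are {}, so select ∨ change is false there. This is the first violation.

5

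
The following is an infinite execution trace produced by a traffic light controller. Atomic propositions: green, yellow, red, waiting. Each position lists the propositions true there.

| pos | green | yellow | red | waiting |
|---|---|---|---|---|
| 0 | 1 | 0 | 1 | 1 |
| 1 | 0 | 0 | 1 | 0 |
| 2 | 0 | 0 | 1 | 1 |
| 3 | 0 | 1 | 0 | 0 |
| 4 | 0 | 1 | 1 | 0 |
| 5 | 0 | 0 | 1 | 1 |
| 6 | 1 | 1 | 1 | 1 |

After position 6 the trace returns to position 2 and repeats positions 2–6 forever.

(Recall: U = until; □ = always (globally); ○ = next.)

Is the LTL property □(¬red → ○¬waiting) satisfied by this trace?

Yes

¬red → ○¬waiting holds at every position 0..6, and those are all positions ever visited, so □(¬red → ○¬waiting) holds.
Positions where ¬red holds: 3.
Check ○¬waiting at each: 3→ok.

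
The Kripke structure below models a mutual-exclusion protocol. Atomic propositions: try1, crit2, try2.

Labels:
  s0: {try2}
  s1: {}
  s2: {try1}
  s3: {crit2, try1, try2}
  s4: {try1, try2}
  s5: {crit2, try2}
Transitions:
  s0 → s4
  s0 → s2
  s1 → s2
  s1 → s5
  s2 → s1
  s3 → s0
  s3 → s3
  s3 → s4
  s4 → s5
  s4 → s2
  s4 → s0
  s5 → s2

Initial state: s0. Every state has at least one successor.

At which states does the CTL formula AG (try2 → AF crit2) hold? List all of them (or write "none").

States satisfying try2 → AF crit2: {s1, s2, s3, s5}.
States satisfying AG (try2 → AF crit2): {s1, s2, s5}.

{s1, s2, s5}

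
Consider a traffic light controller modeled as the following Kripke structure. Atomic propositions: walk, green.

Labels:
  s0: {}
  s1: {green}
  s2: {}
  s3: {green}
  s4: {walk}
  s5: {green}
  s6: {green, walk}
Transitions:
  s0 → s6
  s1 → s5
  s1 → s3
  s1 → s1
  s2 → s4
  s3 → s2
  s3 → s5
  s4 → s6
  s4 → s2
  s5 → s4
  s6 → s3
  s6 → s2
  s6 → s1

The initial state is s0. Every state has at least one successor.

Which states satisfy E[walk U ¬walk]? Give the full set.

{s0, s1, s2, s3, s4, s5, s6}

States satisfying walk: {s4, s6}.
States satisfying ¬walk: {s0, s1, s2, s3, s5}.
States satisfying E[walk U ¬walk]: {s0, s1, s2, s3, s4, s5, s6}.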